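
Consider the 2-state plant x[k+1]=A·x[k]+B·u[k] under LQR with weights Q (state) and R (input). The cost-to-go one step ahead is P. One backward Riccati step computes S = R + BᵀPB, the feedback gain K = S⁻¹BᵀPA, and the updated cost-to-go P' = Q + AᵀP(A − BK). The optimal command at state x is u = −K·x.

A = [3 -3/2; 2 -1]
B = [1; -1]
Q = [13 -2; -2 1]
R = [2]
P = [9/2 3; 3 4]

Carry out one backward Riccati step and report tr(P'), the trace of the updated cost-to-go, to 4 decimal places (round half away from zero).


127.8889

BᵀP = [1.5000 -1.0000]
S = R + BᵀPB = [2] + [2.5000] = [4.5000]
BᵀPA = [2.5000 -1.2500]
K = S⁻¹·BᵀPA = [0.5556 -0.2778]
A−BK = [2.4444 -1.2222; 2.5556 -1.2778]
AᵀP(A−BK) = [91.1111 -45.5556; -45.5556 22.7778]
P' = Q + AᵀP(A−BK) = [104.1111 -47.5556; -47.5556 23.7778]
tr(P') = 127.8889


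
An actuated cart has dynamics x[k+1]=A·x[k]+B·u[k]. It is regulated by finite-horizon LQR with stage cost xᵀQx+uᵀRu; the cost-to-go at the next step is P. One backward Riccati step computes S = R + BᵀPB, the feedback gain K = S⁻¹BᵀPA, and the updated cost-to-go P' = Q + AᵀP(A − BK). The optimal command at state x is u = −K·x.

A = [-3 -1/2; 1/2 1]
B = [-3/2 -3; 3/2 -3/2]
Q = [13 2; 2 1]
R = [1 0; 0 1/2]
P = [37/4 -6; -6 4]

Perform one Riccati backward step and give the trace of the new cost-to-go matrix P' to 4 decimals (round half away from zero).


15.0172

BᵀP = [-22.8750 15.0000; -18.7500 12.0000]
S = R + BᵀPB = [1 0; 0 1/2] + [56.8125 46.1250; 46.1250 38.2500] = [57.8125 46.1250; 46.1250 38.7500]
BᵀPA = [76.1250 26.4375; 62.2500 21.3750]
K = S⁻¹·BᵀPA = [0.6970 0.3418; 0.7768 0.1447]
A−BK = [0.3759 0.4469; 0.6198 0.7043]
AᵀP(A−BK) = [0.8353 0.3441; 0.3441 0.1819]
P' = Q + AᵀP(A−BK) = [13.8353 2.3441; 2.3441 1.1819]
tr(P') = 15.0172


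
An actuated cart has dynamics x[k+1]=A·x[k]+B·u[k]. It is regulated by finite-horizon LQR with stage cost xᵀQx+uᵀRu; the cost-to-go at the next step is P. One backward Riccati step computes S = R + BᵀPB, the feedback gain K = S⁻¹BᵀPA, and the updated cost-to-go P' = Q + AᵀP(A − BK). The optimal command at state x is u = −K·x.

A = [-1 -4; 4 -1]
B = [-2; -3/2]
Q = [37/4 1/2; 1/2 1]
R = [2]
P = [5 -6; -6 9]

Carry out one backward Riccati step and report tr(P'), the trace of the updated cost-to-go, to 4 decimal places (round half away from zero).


BᵀP = [-1.0000 -1.5000]
S = R + BᵀPB = [2] + [4.2500] = [6.2500]
BᵀPA = [-5.0000 5.5000]
K = S⁻¹·BᵀPA = [-0.8000 0.8800]
A−BK = [-2.6000 -2.2400; 2.8000 0.3200]
AᵀP(A−BK) = [193.0000 78.4000; 78.4000 36.1600]
P' = Q + AᵀP(A−BK) = [202.2500 78.9000; 78.9000 37.1600]
tr(P') = 239.4100

239.4100


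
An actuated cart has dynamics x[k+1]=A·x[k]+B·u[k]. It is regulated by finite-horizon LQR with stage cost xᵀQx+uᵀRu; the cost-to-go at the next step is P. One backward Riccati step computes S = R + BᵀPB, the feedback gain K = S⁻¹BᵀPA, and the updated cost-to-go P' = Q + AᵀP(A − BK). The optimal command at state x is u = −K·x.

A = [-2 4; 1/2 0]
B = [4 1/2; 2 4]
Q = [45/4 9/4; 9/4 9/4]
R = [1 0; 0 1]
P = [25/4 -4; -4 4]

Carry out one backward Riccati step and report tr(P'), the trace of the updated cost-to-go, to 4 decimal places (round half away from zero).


BᵀP = [17.0000 -8.0000; -12.8750 14.0000]
S = R + BᵀPB = [1 0; 0 1] + [52.0000 -23.5000; -23.5000 49.5625] = [53.0000 -23.5000; -23.5000 50.5625]
BᵀPA = [-38.0000 68.0000; 32.7500 -51.5000]
K = S⁻¹·BᵀPA = [-0.5413 1.0472; 0.3961 -0.5318]
A−BK = [-0.0327 0.0771; -0.0017 0.0329]
AᵀP(A−BK) = [0.4562 -0.7887; -0.7887 1.4007]
P' = Q + AᵀP(A−BK) = [11.7062 1.4613; 1.4613 3.6507]
tr(P') = 15.3568

15.3568


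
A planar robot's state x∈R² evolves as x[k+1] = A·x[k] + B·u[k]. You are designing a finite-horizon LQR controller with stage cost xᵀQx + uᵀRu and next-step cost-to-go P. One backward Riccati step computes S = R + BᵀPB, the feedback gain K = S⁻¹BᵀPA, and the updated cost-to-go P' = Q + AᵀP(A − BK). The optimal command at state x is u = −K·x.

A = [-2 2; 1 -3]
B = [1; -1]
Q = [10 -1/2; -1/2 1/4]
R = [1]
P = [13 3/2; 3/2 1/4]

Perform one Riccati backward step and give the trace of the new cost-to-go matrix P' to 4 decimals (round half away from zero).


17.7611

BᵀP = [11.5000 1.2500]
S = R + BᵀPB = [1] + [10.2500] = [11.2500]
BᵀPA = [-21.7500 19.2500]
K = S⁻¹·BᵀPA = [-1.9333 1.7111]
A−BK = [-0.0667 0.2889; -0.9333 -1.2889]
AᵀP(A−BK) = [4.2000 -3.5333; -3.5333 3.3111]
P' = Q + AᵀP(A−BK) = [14.2000 -4.0333; -4.0333 3.5611]
tr(P') = 17.7611


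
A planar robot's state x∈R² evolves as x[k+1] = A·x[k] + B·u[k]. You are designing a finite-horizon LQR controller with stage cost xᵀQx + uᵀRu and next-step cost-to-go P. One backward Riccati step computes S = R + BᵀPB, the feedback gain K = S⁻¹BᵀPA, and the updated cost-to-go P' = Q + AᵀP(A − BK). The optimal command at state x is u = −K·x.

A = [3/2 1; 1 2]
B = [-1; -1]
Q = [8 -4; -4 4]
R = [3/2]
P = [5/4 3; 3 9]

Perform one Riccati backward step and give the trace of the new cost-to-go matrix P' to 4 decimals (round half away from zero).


BᵀP = [-4.2500 -12.0000]
S = R + BᵀPB = [3/2] + [16.2500] = [17.7500]
BᵀPA = [-18.3750 -28.2500]
K = S⁻¹·BᵀPA = [-1.0352 -1.5915]
A−BK = [0.4648 -0.5915; -0.0352 0.4085]
AᵀP(A−BK) = [1.7905 2.6303; 2.6303 4.2887]
P' = Q + AᵀP(A−BK) = [9.7905 -1.3697; -1.3697 8.2887]
tr(P') = 18.0792

18.0792


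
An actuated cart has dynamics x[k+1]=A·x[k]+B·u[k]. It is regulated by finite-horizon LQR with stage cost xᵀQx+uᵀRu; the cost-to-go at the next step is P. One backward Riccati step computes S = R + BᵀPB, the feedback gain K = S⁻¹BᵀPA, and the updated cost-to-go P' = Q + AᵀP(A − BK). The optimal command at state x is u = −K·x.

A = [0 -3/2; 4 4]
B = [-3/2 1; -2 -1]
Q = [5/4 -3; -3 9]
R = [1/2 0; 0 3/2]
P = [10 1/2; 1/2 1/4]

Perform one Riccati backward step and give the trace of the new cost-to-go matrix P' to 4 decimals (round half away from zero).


16.2797

BᵀP = [-16.0000 -1.2500; 9.5000 0.2500]
S = R + BᵀPB = [1/2 0; 0 3/2] + [26.5000 -14.7500; -14.7500 9.2500] = [27.0000 -14.7500; -14.7500 10.7500]
BᵀPA = [-5.0000 19.0000; 1.0000 -13.2500]
K = S⁻¹·BᵀPA = [-0.5365 0.1212; -0.6432 -1.0662]
A−BK = [-0.1617 -0.2519; 2.2837 3.1763]
AᵀP(A−BK) = [1.9604 2.6724; 2.6724 4.0692]
P' = Q + AᵀP(A−BK) = [3.2104 -0.3276; -0.3276 13.0692]
tr(P') = 16.2797


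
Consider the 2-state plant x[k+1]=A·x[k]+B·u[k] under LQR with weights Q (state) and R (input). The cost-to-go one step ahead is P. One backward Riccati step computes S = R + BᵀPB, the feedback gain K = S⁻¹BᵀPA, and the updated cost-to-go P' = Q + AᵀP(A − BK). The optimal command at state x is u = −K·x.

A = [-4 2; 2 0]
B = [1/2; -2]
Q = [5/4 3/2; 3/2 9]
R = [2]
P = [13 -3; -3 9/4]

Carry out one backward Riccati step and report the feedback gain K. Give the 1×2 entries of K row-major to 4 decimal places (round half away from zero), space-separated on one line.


-3.0617 1.2346

BᵀP = [12.5000 -6.0000]
S = R + BᵀPB = [2] + [18.2500] = [20.2500]
BᵀPA = [-62.0000 25.0000]
K = S⁻¹·BᵀPA = [-3.0617 1.2346]
A−BK = [-2.4691 1.3827; -4.1235 2.4691]
AᵀP(A−BK) = [75.1728 -39.4568; -39.4568 21.1358]
P' = Q + AᵀP(A−BK) = [76.4228 -37.9568; -37.9568 30.1358]
tr(P') = 106.5586


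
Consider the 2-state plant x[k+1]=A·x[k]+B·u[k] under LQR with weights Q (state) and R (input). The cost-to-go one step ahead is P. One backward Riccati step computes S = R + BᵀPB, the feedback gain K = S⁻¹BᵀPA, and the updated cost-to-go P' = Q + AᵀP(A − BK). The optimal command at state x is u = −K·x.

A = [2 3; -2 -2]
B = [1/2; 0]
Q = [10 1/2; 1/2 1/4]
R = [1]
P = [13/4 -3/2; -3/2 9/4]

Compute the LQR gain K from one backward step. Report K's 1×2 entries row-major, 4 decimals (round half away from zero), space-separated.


BᵀP = [1.6250 -0.7500]
S = R + BᵀPB = [1] + [0.8125] = [1.8125]
BᵀPA = [4.7500 6.3750]
K = S⁻¹·BᵀPA = [2.6207 3.5172]
A−BK = [0.6897 1.2414; -2.0000 -2.0000]
AᵀP(A−BK) = [21.5517 26.7931; 26.7931 33.8276]
P' = Q + AᵀP(A−BK) = [31.5517 27.2931; 27.2931 34.0776]
tr(P') = 65.6293

2.6207 3.5172


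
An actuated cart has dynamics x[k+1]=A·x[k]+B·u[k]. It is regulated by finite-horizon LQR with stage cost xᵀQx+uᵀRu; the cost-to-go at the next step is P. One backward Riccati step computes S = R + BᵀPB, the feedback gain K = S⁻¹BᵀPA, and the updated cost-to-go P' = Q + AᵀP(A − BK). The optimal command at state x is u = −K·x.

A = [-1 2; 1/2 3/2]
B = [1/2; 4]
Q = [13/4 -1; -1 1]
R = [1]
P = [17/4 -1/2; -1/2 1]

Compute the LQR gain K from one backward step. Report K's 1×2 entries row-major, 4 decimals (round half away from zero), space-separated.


0.1089 0.3658

BᵀP = [0.1250 3.7500]
S = R + BᵀPB = [1] + [15.0625] = [16.0625]
BᵀPA = [1.7500 5.8750]
K = S⁻¹·BᵀPA = [0.1089 0.3658]
A−BK = [-1.0545 1.8171; 0.0642 0.0370]
AᵀP(A−BK) = [4.8093 -8.1401; -8.1401 14.1012]
P' = Q + AᵀP(A−BK) = [8.0593 -9.1401; -9.1401 15.1012]
tr(P') = 23.1605


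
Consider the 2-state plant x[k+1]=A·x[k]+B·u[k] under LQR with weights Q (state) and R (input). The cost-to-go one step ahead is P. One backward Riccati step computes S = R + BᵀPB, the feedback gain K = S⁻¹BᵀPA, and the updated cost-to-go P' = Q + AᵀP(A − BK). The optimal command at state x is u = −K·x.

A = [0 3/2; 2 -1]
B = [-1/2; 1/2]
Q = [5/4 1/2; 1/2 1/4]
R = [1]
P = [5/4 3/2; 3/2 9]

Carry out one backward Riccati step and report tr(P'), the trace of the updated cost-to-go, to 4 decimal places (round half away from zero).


BᵀP = [0.1250 3.7500]
S = R + BᵀPB = [1] + [1.8125] = [2.8125]
BᵀPA = [7.5000 -3.5625]
K = S⁻¹·BᵀPA = [2.6667 -1.2667]
A−BK = [1.3333 0.8667; 0.6667 -0.3667]
AᵀP(A−BK) = [16.0000 -4.0000; -4.0000 2.8000]
P' = Q + AᵀP(A−BK) = [17.2500 -3.5000; -3.5000 3.0500]
tr(P') = 20.3000

20.3000


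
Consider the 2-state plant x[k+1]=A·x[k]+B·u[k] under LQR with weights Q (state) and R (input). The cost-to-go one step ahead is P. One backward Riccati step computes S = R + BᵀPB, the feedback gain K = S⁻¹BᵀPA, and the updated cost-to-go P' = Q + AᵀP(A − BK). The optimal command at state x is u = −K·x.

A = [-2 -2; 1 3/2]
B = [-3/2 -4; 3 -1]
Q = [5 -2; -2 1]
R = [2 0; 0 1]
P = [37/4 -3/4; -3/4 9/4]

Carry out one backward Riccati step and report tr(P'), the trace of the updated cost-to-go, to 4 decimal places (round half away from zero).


BᵀP = [-16.1250 7.8750; -36.2500 0.7500]
S = R + BᵀPB = [2 0; 0 1] + [47.8125 56.6250; 56.6250 144.2500] = [49.8125 56.6250; 56.6250 145.2500]
BᵀPA = [40.1250 44.0625; 73.2500 73.6250]
K = S⁻¹·BᵀPA = [0.4171 0.5538; 0.3417 0.2910]
A−BK = [-0.0076 -0.0053; 0.0905 0.1297]
AᵀP(A−BK) = [0.4846 0.5892; 0.5892 0.7372]
P' = Q + AᵀP(A−BK) = [5.4846 -1.4108; -1.4108 1.7372]
tr(P') = 7.2218

7.2218


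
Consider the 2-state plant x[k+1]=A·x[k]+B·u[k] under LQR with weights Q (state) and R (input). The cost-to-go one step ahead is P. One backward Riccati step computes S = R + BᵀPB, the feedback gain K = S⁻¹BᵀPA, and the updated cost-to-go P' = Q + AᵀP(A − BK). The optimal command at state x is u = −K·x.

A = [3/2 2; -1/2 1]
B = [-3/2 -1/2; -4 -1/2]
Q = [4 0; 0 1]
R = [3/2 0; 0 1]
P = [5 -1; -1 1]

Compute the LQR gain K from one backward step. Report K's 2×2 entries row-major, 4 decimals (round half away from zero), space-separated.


0.0408 -0.2857 -1.5612 -1.5714

BᵀP = [-3.5000 -2.5000; -2.0000 0.0000]
S = R + BᵀPB = [3/2 0; 0 1] + [15.2500 3.0000; 3.0000 1.0000] = [16.7500 3.0000; 3.0000 2.0000]
BᵀPA = [-4.0000 -9.5000; -3.0000 -4.0000]
K = S⁻¹·BᵀPA = [0.0408 -0.2857; -1.5612 -1.5714]
A−BK = [0.7806 0.7857; -1.1173 -0.9286]
AᵀP(A−BK) = [8.4796 8.1429; 8.1429 8.0000]
P' = Q + AᵀP(A−BK) = [12.4796 8.1429; 8.1429 9.0000]
tr(P') = 21.4796


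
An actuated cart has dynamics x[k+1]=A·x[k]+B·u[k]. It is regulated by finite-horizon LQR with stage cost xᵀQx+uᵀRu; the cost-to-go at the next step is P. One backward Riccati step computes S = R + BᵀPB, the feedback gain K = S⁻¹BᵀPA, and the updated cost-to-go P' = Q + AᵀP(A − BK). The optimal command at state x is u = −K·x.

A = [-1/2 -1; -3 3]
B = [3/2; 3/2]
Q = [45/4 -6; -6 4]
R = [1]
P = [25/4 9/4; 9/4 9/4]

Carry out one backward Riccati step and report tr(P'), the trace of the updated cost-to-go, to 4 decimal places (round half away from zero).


BᵀP = [12.7500 6.7500]
S = R + BᵀPB = [1] + [29.2500] = [30.2500]
BᵀPA = [-26.6250 7.5000]
K = S⁻¹·BᵀPA = [-0.8802 0.2479]
A−BK = [0.8202 -1.3719; -1.6798 2.6281]
AᵀP(A−BK) = [5.1281 -7.1488; -7.1488 11.1405]
P' = Q + AᵀP(A−BK) = [16.3781 -13.1488; -13.1488 15.1405]
tr(P') = 31.5186

31.5186


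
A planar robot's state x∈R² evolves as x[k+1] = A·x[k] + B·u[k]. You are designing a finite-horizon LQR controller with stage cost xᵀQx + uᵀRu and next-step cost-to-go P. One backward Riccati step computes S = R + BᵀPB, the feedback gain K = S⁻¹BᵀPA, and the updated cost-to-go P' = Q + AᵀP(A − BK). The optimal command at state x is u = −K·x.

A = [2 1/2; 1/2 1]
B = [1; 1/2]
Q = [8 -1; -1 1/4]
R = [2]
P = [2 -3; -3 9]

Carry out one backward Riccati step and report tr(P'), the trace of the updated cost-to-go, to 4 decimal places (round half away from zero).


BᵀP = [0.5000 1.5000]
S = R + BᵀPB = [2] + [1.2500] = [3.2500]
BᵀPA = [1.7500 1.7500]
K = S⁻¹·BᵀPA = [0.5385 0.5385]
A−BK = [1.4615 -0.0385; 0.2308 0.7308]
AᵀP(A−BK) = [3.3077 -1.1923; -1.1923 5.5577]
P' = Q + AᵀP(A−BK) = [11.3077 -2.1923; -2.1923 5.8077]
tr(P') = 17.1154

17.1154


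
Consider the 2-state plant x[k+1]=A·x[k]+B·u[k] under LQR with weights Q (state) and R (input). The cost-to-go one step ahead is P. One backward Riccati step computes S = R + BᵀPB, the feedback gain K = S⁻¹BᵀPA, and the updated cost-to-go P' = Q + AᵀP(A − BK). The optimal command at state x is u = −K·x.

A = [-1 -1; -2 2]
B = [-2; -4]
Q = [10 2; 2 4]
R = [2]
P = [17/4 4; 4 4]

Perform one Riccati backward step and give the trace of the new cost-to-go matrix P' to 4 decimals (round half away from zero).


14.9864

BᵀP = [-24.5000 -24.0000]
S = R + BᵀPB = [2] + [145.0000] = [147.0000]
BᵀPA = [72.5000 -23.5000]
K = S⁻¹·BᵀPA = [0.4932 -0.1599]
A−BK = [-0.0136 -1.3197; -0.0272 1.3605]
AᵀP(A−BK) = [0.4932 -0.1599; -0.1599 0.4932]
P' = Q + AᵀP(A−BK) = [10.4932 1.8401; 1.8401 4.4932]
tr(P') = 14.9864


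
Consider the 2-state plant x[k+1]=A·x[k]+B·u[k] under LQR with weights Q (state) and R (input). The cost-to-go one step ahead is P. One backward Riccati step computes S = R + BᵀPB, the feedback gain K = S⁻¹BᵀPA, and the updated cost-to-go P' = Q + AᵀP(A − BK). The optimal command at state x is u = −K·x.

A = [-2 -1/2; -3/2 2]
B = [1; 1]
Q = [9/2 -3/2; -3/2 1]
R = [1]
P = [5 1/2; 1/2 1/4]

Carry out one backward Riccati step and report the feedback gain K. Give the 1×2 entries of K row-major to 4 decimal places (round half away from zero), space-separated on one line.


BᵀP = [5.5000 0.7500]
S = R + BᵀPB = [1] + [6.2500] = [7.2500]
BᵀPA = [-12.1250 -1.2500]
K = S⁻¹·BᵀPA = [-1.6724 -0.1724]
A−BK = [-0.3276 -0.3276; 0.1724 2.1724]
AᵀP(A−BK) = [3.2845 0.5345; 0.5345 1.0345]
P' = Q + AᵀP(A−BK) = [7.7845 -0.9655; -0.9655 2.0345]
tr(P') = 9.8190

-1.6724 -0.1724


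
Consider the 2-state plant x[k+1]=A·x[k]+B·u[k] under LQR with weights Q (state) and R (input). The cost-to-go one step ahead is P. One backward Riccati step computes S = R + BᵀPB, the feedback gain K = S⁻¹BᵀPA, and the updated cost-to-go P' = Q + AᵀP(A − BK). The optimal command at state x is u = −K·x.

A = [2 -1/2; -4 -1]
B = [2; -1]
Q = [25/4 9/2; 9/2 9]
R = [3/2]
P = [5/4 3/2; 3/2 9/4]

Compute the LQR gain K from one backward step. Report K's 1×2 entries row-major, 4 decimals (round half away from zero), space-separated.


BᵀP = [1.0000 0.7500]
S = R + BᵀPB = [3/2] + [1.2500] = [2.7500]
BᵀPA = [-1.0000 -1.2500]
K = S⁻¹·BᵀPA = [-0.3636 -0.4545]
A−BK = [2.7273 0.4091; -4.3636 -1.4545]
AᵀP(A−BK) = [16.6364 7.2955; 7.2955 3.4943]
P' = Q + AᵀP(A−BK) = [22.8864 11.7955; 11.7955 12.4943]
tr(P') = 35.3807

-0.3636 -0.4545


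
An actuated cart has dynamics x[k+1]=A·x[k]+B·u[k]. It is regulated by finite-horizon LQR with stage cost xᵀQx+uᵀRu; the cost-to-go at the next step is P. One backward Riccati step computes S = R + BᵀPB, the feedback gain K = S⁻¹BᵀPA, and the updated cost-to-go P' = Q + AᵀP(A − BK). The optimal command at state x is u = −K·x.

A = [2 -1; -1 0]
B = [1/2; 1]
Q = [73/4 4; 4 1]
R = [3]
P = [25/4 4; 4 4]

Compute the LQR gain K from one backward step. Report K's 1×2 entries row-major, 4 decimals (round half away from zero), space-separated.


BᵀP = [7.1250 6.0000]
S = R + BᵀPB = [3] + [9.5625] = [12.5625]
BᵀPA = [8.2500 -7.1250]
K = S⁻¹·BᵀPA = [0.6567 -0.5672]
A−BK = [1.6716 -0.7164; -1.6567 0.5672]
AᵀP(A−BK) = [7.5821 -3.8209; -3.8209 2.2090]
P' = Q + AᵀP(A−BK) = [25.8321 0.1791; 0.1791 3.2090]
tr(P') = 29.0410

0.6567 -0.5672


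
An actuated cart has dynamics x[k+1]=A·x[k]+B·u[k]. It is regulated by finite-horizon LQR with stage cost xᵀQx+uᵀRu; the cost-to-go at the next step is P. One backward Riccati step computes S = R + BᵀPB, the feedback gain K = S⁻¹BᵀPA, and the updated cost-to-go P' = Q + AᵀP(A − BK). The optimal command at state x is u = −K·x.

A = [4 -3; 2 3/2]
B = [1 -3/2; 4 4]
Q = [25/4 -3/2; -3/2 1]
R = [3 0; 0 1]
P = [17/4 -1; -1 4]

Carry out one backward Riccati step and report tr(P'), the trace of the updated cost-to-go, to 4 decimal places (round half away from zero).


21.9983

BᵀP = [0.2500 15.0000; -10.3750 17.5000]
S = R + BᵀPB = [3 0; 0 1] + [60.2500 59.6250; 59.6250 85.5625] = [63.2500 59.6250; 59.6250 86.5625]
BᵀPA = [31.0000 21.7500; -6.5000 57.3750]
K = S⁻¹·BᵀPA = [1.5995 -0.8012; -1.1769 1.2147]
A−BK = [0.6352 -0.3768; 0.3093 -0.1540]
AᵀP(A−BK) = [10.7649 -6.2674; -6.2674 3.9833]
P' = Q + AᵀP(A−BK) = [17.0149 -7.7674; -7.7674 4.9833]
tr(P') = 21.9983


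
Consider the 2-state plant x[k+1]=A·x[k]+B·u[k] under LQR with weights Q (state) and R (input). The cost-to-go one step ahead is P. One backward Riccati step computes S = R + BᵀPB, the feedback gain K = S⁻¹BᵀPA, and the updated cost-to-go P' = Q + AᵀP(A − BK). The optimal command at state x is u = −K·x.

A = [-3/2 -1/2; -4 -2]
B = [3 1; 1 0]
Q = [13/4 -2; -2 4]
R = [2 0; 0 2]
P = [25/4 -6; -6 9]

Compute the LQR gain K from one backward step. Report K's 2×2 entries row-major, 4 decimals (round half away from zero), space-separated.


-0.4961 -0.1811 2.5394 1.3556

BᵀP = [12.7500 -9.0000; 6.2500 -6.0000]
S = R + BᵀPB = [2 0; 0 2] + [29.2500 12.7500; 12.7500 6.2500] = [31.2500 12.7500; 12.7500 8.2500]
BᵀPA = [16.8750 11.6250; 14.6250 8.8750]
K = S⁻¹·BᵀPA = [-0.4961 -0.1811; 2.5394 1.3556]
A−BK = [-2.5512 -1.3123; -3.5039 -1.8189]
AᵀP(A−BK) = [57.2953 29.9173; 29.9173 15.6365]
P' = Q + AᵀP(A−BK) = [60.5453 27.9173; 27.9173 19.6365]
tr(P') = 80.1818


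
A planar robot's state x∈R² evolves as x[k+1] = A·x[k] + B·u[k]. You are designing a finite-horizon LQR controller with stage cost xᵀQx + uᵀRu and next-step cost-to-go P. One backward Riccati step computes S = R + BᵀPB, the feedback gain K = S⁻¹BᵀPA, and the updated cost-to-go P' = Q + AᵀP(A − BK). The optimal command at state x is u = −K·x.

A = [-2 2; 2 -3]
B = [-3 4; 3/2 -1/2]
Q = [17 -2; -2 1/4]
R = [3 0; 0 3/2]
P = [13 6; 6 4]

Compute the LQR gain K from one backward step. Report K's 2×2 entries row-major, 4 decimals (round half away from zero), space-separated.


BᵀP = [-30.0000 -12.0000; 49.0000 22.0000]
S = R + BᵀPB = [3 0; 0 3/2] + [72.0000 -114.0000; -114.0000 185.0000] = [75.0000 -114.0000; -114.0000 186.5000]
BᵀPA = [36.0000 -24.0000; -54.0000 32.0000]
K = S⁻¹·BᵀPA = [0.5628 -0.8351; 0.0545 -0.3389]
A−BK = [-0.5295 0.8502; 1.1831 -1.9168]
AᵀP(A−BK) = [2.6808 -4.2360; -4.2360 6.8018]
P' = Q + AᵀP(A−BK) = [19.6808 -6.2360; -6.2360 7.0518]
tr(P') = 26.7326

0.5628 -0.8351 0.0545 -0.3389


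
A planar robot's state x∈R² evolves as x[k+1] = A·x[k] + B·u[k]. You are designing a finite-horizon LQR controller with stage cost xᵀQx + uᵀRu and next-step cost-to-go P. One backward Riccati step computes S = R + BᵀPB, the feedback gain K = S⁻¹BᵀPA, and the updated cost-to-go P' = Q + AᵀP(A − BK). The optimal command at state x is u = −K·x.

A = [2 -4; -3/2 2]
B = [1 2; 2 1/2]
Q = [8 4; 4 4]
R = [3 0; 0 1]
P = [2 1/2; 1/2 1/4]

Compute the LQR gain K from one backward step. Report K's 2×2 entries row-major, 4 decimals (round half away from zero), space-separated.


BᵀP = [3.0000 1.0000; 4.2500 1.1250]
S = R + BᵀPB = [3 0; 0 1] + [5.0000 6.5000; 6.5000 9.0625] = [8.0000 6.5000; 6.5000 10.0625]
BᵀPA = [4.5000 -10.0000; 6.8125 -14.7500]
K = S⁻¹·BᵀPA = [0.0261 -0.1242; 0.6601 -1.3856]
A−BK = [0.6536 -1.1046; -1.8824 2.9412]
AᵀP(A−BK) = [0.9477 -1.7516; -1.7516 3.3203]
P' = Q + AᵀP(A−BK) = [8.9477 2.2484; 2.2484 7.3203]
tr(P') = 16.2680

0.0261 -0.1242 0.6601 -1.3856


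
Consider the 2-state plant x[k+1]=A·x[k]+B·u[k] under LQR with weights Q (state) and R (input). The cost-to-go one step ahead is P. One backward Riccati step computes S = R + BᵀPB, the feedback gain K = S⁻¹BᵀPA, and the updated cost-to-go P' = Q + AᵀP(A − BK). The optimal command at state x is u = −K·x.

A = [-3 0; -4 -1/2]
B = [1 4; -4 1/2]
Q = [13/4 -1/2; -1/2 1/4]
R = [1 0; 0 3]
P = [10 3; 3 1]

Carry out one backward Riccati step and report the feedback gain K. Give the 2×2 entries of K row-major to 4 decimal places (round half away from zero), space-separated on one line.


BᵀP = [-2.0000 -1.0000; 41.5000 12.5000]
S = R + BᵀPB = [1 0; 0 3] + [2.0000 -8.5000; -8.5000 172.2500] = [3.0000 -8.5000; -8.5000 175.2500]
BᵀPA = [10.0000 0.5000; -174.5000 -6.2500]
K = S⁻¹·BᵀPA = [0.5937 0.0761; -0.9669 -0.0320]
A−BK = [0.2740 0.0518; -1.1417 -0.1797]
AᵀP(A−BK) = [3.3346 0.1599; 0.1599 0.0121]
P' = Q + AᵀP(A−BK) = [6.5846 -0.3401; -0.3401 0.2621]
tr(P') = 6.8467

0.5937 0.0761 -0.9669 -0.0320


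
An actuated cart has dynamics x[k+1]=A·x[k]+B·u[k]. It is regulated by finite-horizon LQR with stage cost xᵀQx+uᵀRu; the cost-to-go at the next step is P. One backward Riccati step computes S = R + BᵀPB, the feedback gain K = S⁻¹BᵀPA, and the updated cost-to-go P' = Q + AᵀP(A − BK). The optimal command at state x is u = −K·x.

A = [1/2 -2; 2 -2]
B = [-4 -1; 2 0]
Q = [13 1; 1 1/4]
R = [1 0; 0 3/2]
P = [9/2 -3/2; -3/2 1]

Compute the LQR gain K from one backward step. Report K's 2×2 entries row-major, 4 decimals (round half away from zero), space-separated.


BᵀP = [-21.0000 8.0000; -4.5000 1.5000]
S = R + BᵀPB = [1 0; 0 3/2] + [100.0000 21.0000; 21.0000 4.5000] = [101.0000 21.0000; 21.0000 6.0000]
BᵀPA = [5.5000 26.0000; 0.7500 6.0000]
K = S⁻¹·BᵀPA = [0.1045 0.1818; -0.2409 0.3636]
A−BK = [0.6773 -0.9091; 1.7909 -2.3636]
AᵀP(A−BK) = [1.7307 -2.2727; -2.2727 3.0909]
P' = Q + AᵀP(A−BK) = [14.7307 -1.2727; -1.2727 3.3409]
tr(P') = 18.0716

0.1045 0.1818 -0.2409 0.3636


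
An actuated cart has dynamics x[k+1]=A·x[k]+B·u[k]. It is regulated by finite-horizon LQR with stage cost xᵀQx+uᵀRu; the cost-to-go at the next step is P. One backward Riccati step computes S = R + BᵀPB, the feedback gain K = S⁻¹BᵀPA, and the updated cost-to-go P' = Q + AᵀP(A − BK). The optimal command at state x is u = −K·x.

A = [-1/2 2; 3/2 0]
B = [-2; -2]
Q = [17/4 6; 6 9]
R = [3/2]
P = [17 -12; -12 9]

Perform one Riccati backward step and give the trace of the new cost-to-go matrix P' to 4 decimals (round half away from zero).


61.0132

BᵀP = [-10.0000 6.0000]
S = R + BᵀPB = [3/2] + [8.0000] = [9.5000]
BᵀPA = [14.0000 -20.0000]
K = S⁻¹·BᵀPA = [1.4737 -2.1053]
A−BK = [2.4474 -2.2105; 4.4474 -4.2105]
AᵀP(A−BK) = [21.8684 -23.5263; -23.5263 25.8947]
P' = Q + AᵀP(A−BK) = [26.1184 -17.5263; -17.5263 34.8947]
tr(P') = 61.0132


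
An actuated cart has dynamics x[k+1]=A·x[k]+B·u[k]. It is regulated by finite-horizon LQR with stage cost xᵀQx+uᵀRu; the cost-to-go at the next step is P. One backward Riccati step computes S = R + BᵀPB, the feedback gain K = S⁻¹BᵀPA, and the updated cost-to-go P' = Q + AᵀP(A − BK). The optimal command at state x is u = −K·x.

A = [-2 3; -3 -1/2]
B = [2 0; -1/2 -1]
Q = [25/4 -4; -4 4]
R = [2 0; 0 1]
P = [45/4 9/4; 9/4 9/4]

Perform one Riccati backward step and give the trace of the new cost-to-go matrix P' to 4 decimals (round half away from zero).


BᵀP = [21.3750 3.3750; -2.2500 -2.2500]
S = R + BᵀPB = [2 0; 0 1] + [41.0625 -3.3750; -3.3750 2.2500] = [43.0625 -3.3750; -3.3750 3.2500]
BᵀPA = [-52.8750 62.4375; 11.2500 -5.6250]
K = S⁻¹·BᵀPA = [-1.0413 1.4307; 2.3802 -0.2450]
A−BK = [0.0826 0.1386; -1.1405 -0.0297]
AᵀP(A−BK) = [10.4132 -3.7190; -3.7190 4.3534]
P' = Q + AᵀP(A−BK) = [16.6632 -7.7190; -7.7190 8.3534]
tr(P') = 25.0167

25.0167


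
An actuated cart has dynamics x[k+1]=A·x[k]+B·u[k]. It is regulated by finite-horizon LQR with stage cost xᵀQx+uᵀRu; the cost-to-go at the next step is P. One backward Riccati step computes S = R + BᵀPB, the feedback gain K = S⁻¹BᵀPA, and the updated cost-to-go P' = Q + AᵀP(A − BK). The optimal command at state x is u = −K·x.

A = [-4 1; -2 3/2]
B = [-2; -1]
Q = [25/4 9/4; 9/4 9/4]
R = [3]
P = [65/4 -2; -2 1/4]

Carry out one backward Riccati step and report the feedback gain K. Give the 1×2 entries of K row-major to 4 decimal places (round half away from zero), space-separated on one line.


BᵀP = [-30.5000 3.7500]
S = R + BᵀPB = [3] + [57.2500] = [60.2500]
BᵀPA = [114.5000 -24.8750]
K = S⁻¹·BᵀPA = [1.9004 -0.4129]
A−BK = [-0.1992 0.1743; -0.0996 1.0871]
AᵀP(A−BK) = [11.4025 -2.4772; -2.4772 0.5425]
P' = Q + AᵀP(A−BK) = [17.6525 -0.2272; -0.2272 2.7925]
tr(P') = 20.4450

1.9004 -0.4129


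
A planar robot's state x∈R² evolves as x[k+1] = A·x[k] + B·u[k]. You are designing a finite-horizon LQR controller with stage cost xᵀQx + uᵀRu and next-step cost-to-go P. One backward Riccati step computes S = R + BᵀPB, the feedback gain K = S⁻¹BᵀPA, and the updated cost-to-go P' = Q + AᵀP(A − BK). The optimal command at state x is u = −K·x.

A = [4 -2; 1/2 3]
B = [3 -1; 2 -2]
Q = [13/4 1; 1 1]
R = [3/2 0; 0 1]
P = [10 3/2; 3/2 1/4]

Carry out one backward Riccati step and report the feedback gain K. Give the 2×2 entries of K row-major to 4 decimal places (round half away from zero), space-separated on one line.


1.0143 -0.4143 -0.5214 0.1214

BᵀP = [33.0000 5.0000; -13.0000 -2.0000]
S = R + BᵀPB = [3/2 0; 0 1] + [109.0000 -43.0000; -43.0000 17.0000] = [110.5000 -43.0000; -43.0000 18.0000]
BᵀPA = [134.5000 -51.0000; -53.0000 20.0000]
K = S⁻¹·BᵀPA = [1.0143 -0.4143; -0.5214 0.1214]
A−BK = [0.4357 -0.6357; -2.5714 4.0714]
AᵀP(A−BK) = [2.0054 -0.9679; -0.9679 0.6929]
P' = Q + AᵀP(A−BK) = [5.2554 0.0321; 0.0321 1.6929]
tr(P') = 6.9482


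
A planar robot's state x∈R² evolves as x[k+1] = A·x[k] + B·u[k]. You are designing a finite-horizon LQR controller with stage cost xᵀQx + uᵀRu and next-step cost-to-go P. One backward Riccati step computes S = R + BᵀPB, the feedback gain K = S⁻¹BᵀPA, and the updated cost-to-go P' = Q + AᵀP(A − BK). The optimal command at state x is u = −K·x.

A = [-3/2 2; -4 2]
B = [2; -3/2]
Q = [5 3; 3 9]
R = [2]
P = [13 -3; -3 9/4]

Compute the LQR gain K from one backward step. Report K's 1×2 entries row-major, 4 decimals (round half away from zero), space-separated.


BᵀP = [30.5000 -9.3750]
S = R + BᵀPB = [2] + [75.0625] = [77.0625]
BᵀPA = [-8.2500 42.2500]
K = S⁻¹·BᵀPA = [-0.1071 0.5483]
A−BK = [-1.2859 0.9035; -4.1606 2.8224]
AᵀP(A−BK) = [28.3668 -19.4769; -19.4769 13.8362]
P' = Q + AᵀP(A−BK) = [33.3668 -16.4769; -16.4769 22.8362]
tr(P') = 56.2030

-0.1071 0.5483


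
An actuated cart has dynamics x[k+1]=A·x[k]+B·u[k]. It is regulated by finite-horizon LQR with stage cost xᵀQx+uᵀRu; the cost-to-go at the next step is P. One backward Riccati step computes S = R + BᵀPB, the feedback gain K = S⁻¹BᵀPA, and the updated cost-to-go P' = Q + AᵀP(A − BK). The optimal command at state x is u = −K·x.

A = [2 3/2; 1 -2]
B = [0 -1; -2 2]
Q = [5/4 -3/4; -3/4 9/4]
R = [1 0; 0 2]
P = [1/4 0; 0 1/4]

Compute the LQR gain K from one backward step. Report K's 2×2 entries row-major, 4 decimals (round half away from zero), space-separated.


BᵀP = [0.0000 -0.5000; -0.2500 0.5000]
S = R + BᵀPB = [1 0; 0 2] + [1.0000 -1.0000; -1.0000 1.2500] = [2.0000 -1.0000; -1.0000 3.2500]
BᵀPA = [-0.5000 1.0000; 0.0000 -1.3750]
K = S⁻¹·BᵀPA = [-0.2955 0.3409; -0.0909 -0.3182]
A−BK = [1.9091 1.1818; 0.5909 -0.6818]
AᵀP(A−BK) = [1.1023 0.4205; 0.4205 0.7841]
P' = Q + AᵀP(A−BK) = [2.3523 -0.3295; -0.3295 3.0341]
tr(P') = 5.3864

-0.2955 0.3409 -0.0909 -0.3182


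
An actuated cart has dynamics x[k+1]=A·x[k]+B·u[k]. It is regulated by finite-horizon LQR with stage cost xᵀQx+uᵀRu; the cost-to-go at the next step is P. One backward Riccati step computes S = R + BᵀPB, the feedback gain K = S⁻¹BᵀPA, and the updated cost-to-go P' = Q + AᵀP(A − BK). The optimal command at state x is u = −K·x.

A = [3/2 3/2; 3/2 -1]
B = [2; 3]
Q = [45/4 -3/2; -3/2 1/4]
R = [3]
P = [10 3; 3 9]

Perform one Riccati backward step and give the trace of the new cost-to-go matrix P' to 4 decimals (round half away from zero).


35.5047

BᵀP = [29.0000 33.0000]
S = R + BᵀPB = [3] + [157.0000] = [160.0000]
BᵀPA = [93.0000 10.5000]
K = S⁻¹·BᵀPA = [0.5813 0.0656]
A−BK = [0.3375 1.3688; -0.2438 -1.1969]
AᵀP(A−BK) = [2.1938 5.1469; 5.1469 21.8109]
P' = Q + AᵀP(A−BK) = [13.4438 3.6469; 3.6469 22.0609]
tr(P') = 35.5047


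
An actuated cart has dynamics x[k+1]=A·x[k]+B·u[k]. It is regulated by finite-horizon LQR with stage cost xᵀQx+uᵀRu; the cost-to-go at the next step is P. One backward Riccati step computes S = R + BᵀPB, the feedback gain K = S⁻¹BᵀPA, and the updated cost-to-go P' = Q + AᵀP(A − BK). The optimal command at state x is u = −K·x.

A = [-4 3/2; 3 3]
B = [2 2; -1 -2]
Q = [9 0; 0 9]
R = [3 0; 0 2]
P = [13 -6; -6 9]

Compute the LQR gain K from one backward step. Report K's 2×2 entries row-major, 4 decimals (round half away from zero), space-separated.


-0.7775 1.5727 -1.1564 -1.4471

BᵀP = [32.0000 -21.0000; 38.0000 -30.0000]
S = R + BᵀPB = [3 0; 0 2] + [85.0000 106.0000; 106.0000 136.0000] = [88.0000 106.0000; 106.0000 138.0000]
BᵀPA = [-191.0000 -15.0000; -242.0000 -33.0000]
K = S⁻¹·BᵀPA = [-0.7775 1.5727; -1.1564 -1.4471]
A−BK = [-0.1322 1.2489; -0.0903 1.6784]
AᵀP(A−BK) = [4.6454 -1.8238; -1.8238 32.0848]
P' = Q + AᵀP(A−BK) = [13.6454 -1.8238; -1.8238 41.0848]
tr(P') = 54.7302


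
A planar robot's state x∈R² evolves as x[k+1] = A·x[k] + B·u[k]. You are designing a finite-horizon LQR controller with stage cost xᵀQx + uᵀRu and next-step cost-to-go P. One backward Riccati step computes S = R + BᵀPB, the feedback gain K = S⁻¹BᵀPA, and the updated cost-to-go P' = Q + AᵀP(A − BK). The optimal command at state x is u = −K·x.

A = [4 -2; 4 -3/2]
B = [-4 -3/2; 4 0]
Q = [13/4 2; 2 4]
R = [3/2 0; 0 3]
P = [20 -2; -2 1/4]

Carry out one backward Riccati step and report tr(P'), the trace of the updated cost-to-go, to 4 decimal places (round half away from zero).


BᵀP = [-88.0000 9.0000; -30.0000 3.0000]
S = R + BᵀPB = [3/2 0; 0 3] + [388.0000 132.0000; 132.0000 45.0000] = [389.5000 132.0000; 132.0000 48.0000]
BᵀPA = [-316.0000 162.5000; -108.0000 55.5000]
K = S⁻¹·BᵀPA = [-0.7170 0.3726; -0.2783 0.1315]
A−BK = [0.7146 -0.3122; 6.8679 -2.9906]
AᵀP(A−BK) = [3.3774 -1.5448; -1.5448 0.7108]
P' = Q + AᵀP(A−BK) = [6.6274 0.4552; 0.4552 4.7108]
tr(P') = 11.3381

11.3381


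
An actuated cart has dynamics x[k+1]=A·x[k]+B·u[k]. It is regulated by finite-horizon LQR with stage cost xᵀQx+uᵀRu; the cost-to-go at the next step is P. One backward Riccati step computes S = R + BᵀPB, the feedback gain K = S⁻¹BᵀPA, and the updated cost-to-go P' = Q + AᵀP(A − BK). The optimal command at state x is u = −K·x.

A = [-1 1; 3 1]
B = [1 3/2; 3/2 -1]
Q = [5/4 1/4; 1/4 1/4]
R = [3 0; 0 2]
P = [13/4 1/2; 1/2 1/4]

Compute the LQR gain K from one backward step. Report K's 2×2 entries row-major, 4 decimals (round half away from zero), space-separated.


BᵀP = [4.0000 0.8750; 4.3750 0.5000]
S = R + BᵀPB = [3 0; 0 2] + [5.3125 5.1250; 5.1250 6.0625] = [8.3125 5.1250; 5.1250 8.0625]
BᵀPA = [-1.3750 4.8750; -2.8750 4.8750]
K = S⁻¹·BᵀPA = [0.0895 0.3514; -0.4135 0.3813]
A−BK = [-0.4693 0.0767; 2.4522 0.8542]
AᵀP(A−BK) = [1.4343 0.0794; 0.0794 0.9282]
P' = Q + AᵀP(A−BK) = [2.6843 0.3294; 0.3294 1.1782]
tr(P') = 3.8625

0.0895 0.3514 -0.4135 0.3813


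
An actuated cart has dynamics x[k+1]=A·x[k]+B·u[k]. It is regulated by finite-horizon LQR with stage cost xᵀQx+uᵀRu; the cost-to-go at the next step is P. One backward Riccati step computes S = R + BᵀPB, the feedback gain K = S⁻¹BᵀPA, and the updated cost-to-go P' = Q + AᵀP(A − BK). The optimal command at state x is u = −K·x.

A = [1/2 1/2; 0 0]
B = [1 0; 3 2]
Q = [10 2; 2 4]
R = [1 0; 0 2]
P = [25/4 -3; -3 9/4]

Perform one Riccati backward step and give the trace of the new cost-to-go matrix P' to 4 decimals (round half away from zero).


BᵀP = [-2.7500 3.7500; -6.0000 4.5000]
S = R + BᵀPB = [1 0; 0 2] + [8.5000 7.5000; 7.5000 9.0000] = [9.5000 7.5000; 7.5000 11.0000]
BᵀPA = [-1.3750 -1.3750; -3.0000 -3.0000]
K = S⁻¹·BᵀPA = [0.1528 0.1528; -0.3769 -0.3769]
A−BK = [0.3472 0.3472; 0.2953 0.2953]
AᵀP(A−BK) = [0.6418 0.6418; 0.6418 0.6418]
P' = Q + AᵀP(A−BK) = [10.6418 2.6418; 2.6418 4.6418]
tr(P') = 15.2837

15.2837


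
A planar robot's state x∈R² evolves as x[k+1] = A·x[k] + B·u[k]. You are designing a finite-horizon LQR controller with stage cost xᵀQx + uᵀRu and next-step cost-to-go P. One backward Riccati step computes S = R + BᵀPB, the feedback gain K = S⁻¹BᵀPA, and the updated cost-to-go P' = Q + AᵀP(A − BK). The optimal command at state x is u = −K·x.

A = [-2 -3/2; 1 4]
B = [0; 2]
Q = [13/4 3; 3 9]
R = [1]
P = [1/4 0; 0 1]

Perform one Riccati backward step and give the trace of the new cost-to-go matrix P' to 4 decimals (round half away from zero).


17.2125

BᵀP = [0.0000 2.0000]
S = R + BᵀPB = [1] + [4.0000] = [5.0000]
BᵀPA = [2.0000 8.0000]
K = S⁻¹·BᵀPA = [0.4000 1.6000]
A−BK = [-2.0000 -1.5000; 0.2000 0.8000]
AᵀP(A−BK) = [1.2000 1.5500; 1.5500 3.7625]
P' = Q + AᵀP(A−BK) = [4.4500 4.5500; 4.5500 12.7625]
tr(P') = 17.2125


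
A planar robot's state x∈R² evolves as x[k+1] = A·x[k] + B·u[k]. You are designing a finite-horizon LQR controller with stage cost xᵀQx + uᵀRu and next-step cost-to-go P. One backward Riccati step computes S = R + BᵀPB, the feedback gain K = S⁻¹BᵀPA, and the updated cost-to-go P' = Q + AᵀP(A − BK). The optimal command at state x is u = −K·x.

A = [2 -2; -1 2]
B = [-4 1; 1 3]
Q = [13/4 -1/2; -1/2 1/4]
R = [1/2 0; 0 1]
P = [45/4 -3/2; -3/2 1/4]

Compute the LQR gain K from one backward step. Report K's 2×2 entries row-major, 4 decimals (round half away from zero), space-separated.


BᵀP = [-46.5000 6.2500; 6.7500 -0.7500]
S = R + BᵀPB = [1/2 0; 0 1] + [192.2500 -27.7500; -27.7500 4.5000] = [192.7500 -27.7500; -27.7500 5.5000]
BᵀPA = [-99.2500 105.5000; 14.2500 -15.0000]
K = S⁻¹·BᵀPA = [-0.5186 0.5654; -0.0259 0.1254]
A−BK = [-0.0487 0.1362; -0.4038 1.0584]
AᵀP(A−BK) = [0.1436 -0.1715; -0.1715 0.2318]
P' = Q + AᵀP(A−BK) = [3.3936 -0.6715; -0.6715 0.4818]
tr(P') = 3.8755

-0.5186 0.5654 -0.0259 0.1254


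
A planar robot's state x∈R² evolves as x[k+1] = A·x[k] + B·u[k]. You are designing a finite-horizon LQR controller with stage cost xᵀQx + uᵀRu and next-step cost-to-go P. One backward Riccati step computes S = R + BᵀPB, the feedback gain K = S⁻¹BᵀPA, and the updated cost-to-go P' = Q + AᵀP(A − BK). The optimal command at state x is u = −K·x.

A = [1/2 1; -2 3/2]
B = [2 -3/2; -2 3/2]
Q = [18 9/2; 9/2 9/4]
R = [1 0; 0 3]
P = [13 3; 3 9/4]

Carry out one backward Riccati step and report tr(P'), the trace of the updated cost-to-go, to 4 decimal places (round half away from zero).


39.1853

BᵀP = [20.0000 1.5000; -15.0000 -1.1250]
S = R + BᵀPB = [1 0; 0 3] + [37.0000 -27.7500; -27.7500 20.8125] = [38.0000 -27.7500; -27.7500 23.8125]
BᵀPA = [7.0000 22.2500; -5.2500 -16.6875]
K = S⁻¹·BᵀPA = [0.1558 0.4951; -0.0389 -0.1238]
A−BK = [0.1300 -0.1759; -1.6300 2.6759]
AᵀP(A−BK) = [4.9551 -8.1158; -8.1158 13.9802]
P' = Q + AᵀP(A−BK) = [22.9551 -3.6158; -3.6158 16.2302]
tr(P') = 39.1853


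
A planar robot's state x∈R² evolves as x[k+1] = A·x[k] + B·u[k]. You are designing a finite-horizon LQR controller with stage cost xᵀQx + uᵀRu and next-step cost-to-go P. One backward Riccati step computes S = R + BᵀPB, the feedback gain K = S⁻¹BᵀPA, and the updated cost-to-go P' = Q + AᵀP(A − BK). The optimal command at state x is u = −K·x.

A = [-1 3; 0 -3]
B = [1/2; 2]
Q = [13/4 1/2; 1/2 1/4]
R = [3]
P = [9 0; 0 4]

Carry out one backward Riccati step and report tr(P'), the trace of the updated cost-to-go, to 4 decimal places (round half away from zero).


BᵀP = [4.5000 8.0000]
S = R + BᵀPB = [3] + [18.2500] = [21.2500]
BᵀPA = [-4.5000 -10.5000]
K = S⁻¹·BᵀPA = [-0.2118 -0.4941]
A−BK = [-0.8941 3.2471; 0.4235 -2.0118]
AᵀP(A−BK) = [8.0471 -29.2235; -29.2235 111.8118]
P' = Q + AᵀP(A−BK) = [11.2971 -28.7235; -28.7235 112.0618]
tr(P') = 123.3588

123.3588


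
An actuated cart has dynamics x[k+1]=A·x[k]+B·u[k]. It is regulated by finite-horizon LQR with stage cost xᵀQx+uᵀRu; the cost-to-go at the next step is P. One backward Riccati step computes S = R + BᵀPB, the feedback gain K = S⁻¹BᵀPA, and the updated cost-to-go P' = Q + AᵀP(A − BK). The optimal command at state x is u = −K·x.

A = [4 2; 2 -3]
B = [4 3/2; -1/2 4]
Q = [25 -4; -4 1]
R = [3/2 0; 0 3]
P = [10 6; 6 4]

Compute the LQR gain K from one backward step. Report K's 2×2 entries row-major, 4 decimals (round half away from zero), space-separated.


0.8150 0.4852 0.5514 -0.4126

BᵀP = [37.0000 22.0000; 39.0000 25.0000]
S = R + BᵀPB = [3/2 0; 0 3] + [137.0000 143.5000; 143.5000 158.5000] = [138.5000 143.5000; 143.5000 161.5000]
BᵀPA = [192.0000 8.0000; 206.0000 3.0000]
K = S⁻¹·BᵀPA = [0.8150 0.4852; 0.5514 -0.4126]
A−BK = [-0.0870 0.6780; 0.2019 -1.1072]
AᵀP(A−BK) = [1.9364 -0.1740; -0.1740 1.3560]
P' = Q + AᵀP(A−BK) = [26.9364 -4.1740; -4.1740 2.3560]
tr(P') = 29.2923


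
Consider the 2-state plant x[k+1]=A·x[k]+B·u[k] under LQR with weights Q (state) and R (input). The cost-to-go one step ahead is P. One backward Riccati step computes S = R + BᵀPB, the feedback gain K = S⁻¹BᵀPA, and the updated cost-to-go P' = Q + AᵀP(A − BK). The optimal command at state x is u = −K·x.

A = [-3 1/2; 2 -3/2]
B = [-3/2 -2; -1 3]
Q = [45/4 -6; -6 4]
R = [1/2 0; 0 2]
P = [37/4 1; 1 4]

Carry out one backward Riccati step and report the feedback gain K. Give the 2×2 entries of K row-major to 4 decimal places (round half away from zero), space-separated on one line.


0.7694 0.2193 0.8937 -0.4072

BᵀP = [-14.8750 -5.5000; -15.5000 10.0000]
S = R + BᵀPB = [1/2 0; 0 2] + [27.8125 13.2500; 13.2500 61.0000] = [28.3125 13.2500; 13.2500 63.0000]
BᵀPA = [33.6250 0.8125; 66.5000 -22.7500]
K = S⁻¹·BᵀPA = [0.7694 0.2193; 0.8937 -0.4072]
A−BK = [-0.0585 0.0145; 0.0881 -0.0590]
AᵀP(A−BK) = [1.9459 -0.6675; -0.6675 0.3699]
P' = Q + AᵀP(A−BK) = [13.1959 -6.6675; -6.6675 4.3699]
tr(P') = 17.5658


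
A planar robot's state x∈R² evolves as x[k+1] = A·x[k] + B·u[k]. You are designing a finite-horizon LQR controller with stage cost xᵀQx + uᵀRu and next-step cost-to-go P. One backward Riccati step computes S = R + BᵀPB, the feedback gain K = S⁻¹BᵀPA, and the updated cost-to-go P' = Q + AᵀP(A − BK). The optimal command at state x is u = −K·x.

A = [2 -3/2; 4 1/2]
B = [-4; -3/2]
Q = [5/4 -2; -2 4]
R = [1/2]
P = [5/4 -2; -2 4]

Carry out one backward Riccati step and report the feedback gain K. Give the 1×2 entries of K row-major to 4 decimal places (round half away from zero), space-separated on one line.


BᵀP = [-2.0000 2.0000]
S = R + BᵀPB = [1/2] + [5.0000] = [5.5000]
BᵀPA = [4.0000 4.0000]
K = S⁻¹·BᵀPA = [0.7273 0.7273]
A−BK = [4.9091 1.4091; 5.0909 1.5909]
AᵀP(A−BK) = [34.0909 11.3409; 11.3409 3.9034]
P' = Q + AᵀP(A−BK) = [35.3409 9.3409; 9.3409 7.9034]
tr(P') = 43.2443

0.7273 0.7273
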